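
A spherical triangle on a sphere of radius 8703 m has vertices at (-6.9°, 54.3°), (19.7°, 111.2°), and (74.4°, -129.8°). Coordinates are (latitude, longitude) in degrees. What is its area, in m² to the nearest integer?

Side lengths (central angles): a = 1.3675, b = 1.9628, c = 1.0816 rad; semiperimeter s = 2.2059.
By l'Huilier's theorem, tan(E/4) = √[tan(s/2) tan((s−a)/2) tan((s−b)/2) tan((s−c)/2)], giving spherical excess E = 1.0195 rad.
Area = E·R² = 1.0195 × (8703)² ≈ 77221815 m².

77221815 m²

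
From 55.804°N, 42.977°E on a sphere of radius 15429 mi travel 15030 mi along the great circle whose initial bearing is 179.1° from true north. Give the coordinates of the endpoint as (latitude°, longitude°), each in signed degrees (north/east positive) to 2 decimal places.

-0.01°, 43.72°

Angular distance δ = d/R = 15030/15429 = 0.97414 rad; initial bearing θ = 3.1259 rad.
sin φ₂ = sin φ₁ cos δ + cos φ₁ sin δ cos θ = (0.8271)(0.5619) + (0.5620)(0.8272)(-0.9999) = -0.0001, so φ₂ = -0.01°.
Δλ = atan2(sin θ sin δ cos φ₁, cos δ − sin φ₁ sin φ₂) = atan2(0.0073, 0.5620) = 0.744°.
λ₂ = 42.977° + 0.744° = 43.72°.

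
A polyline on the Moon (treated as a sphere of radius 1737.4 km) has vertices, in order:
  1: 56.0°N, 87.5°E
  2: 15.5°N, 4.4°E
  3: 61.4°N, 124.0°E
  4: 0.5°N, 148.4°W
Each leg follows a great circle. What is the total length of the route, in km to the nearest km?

7623 km

Leg 1→2: central angle 1.2804 rad, distance 2224.6 km.
Leg 2→3: central angle 1.5640 rad, distance 2717.3 km.
Leg 3→4: central angle 1.5431 rad, distance 2681.0 km.
Total: 2224.6 + 2717.3 + 2681.0 ≈ 7623 km.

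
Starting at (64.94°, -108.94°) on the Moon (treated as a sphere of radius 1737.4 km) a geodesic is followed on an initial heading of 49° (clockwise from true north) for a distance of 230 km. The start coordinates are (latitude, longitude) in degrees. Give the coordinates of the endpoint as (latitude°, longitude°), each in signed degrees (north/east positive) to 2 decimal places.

69.17°, -92.67°

Angular distance δ = d/R = 230/1737.4 = 0.13238 rad; initial bearing θ = 0.8552 rad.
sin φ₂ = sin φ₁ cos δ + cos φ₁ sin δ cos θ = (0.9059)(0.9913) + (0.4236)(0.1320)(0.6561) = 0.9346, so φ₂ = 69.17°.
Δλ = atan2(sin θ sin δ cos φ₁, cos δ − sin φ₁ sin φ₂) = atan2(0.0422, 0.1446) = 16.266°.
λ₂ = -108.940° + 16.266° = -92.67°.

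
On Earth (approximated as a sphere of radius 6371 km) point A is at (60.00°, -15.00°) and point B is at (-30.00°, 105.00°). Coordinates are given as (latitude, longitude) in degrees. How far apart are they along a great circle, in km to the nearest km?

14512 km

In radians: φ₁ = 1.0472, φ₂ = -0.5236, Δλ = 120.000° = 2.0944 rad.
Haversine: a = sin²(Δφ/2) + cos φ₁ cos φ₂ sin²(Δλ/2) = 0.5000 + (0.5000)(0.8660)(0.7500) = 0.82476.
Central angle c = 2·arcsin(√a) = 2.27775 rad.
Distance = R·c = 6371 × 2.2777 ≈ 14512 km.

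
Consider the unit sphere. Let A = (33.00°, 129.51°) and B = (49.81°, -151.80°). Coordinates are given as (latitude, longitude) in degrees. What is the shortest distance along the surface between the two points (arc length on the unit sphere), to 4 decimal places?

1.0214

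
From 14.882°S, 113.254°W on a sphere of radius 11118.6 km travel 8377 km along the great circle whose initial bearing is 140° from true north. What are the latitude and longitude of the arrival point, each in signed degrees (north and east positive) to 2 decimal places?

-43.93°, -75.62°

Angular distance δ = d/R = 8377/11118.6 = 0.75342 rad; initial bearing θ = 2.4435 rad.
sin φ₂ = sin φ₁ cos δ + cos φ₁ sin δ cos θ = (-0.2568)(0.7294) + (0.9665)(0.6841)(-0.7660) = -0.6938, so φ₂ = -43.93°.
Δλ = atan2(sin θ sin δ cos φ₁, cos δ − sin φ₁ sin φ₂) = atan2(0.4250, 0.5512) = 37.636°.
λ₂ = -113.254° + 37.636° = -75.62°.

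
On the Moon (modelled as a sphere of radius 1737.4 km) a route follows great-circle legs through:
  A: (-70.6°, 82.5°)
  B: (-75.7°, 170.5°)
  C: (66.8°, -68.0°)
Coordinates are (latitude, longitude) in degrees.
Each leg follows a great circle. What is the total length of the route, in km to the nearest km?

5574 km

Leg A→B: central angle 0.4107 rad, distance 713.5 km.
Leg B→C: central angle 2.7978 rad, distance 4861.0 km.
Total: 713.5 + 4861.0 ≈ 5574 km.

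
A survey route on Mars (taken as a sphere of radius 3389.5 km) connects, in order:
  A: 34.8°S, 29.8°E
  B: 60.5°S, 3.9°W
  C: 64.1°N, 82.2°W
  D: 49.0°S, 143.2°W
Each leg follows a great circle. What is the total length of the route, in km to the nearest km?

Leg A→B: central angle 0.5861 rad, distance 1986.4 km.
Leg B→C: central angle 2.4029 rad, distance 8144.5 km.
Leg C→D: central angle 2.1412 rad, distance 7257.6 km.
Total: 1986.4 + 8144.5 + 7257.6 ≈ 17389 km.

17389 km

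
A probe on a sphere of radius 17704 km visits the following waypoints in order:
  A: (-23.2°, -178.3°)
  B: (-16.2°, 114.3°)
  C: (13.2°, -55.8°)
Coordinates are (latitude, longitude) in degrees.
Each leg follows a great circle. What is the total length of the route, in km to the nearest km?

Leg A→B: central angle 1.1050 rad, distance 19563.6 km.
Leg B→C: central angle 2.9665 rad, distance 52518.7 km.
Total: 19563.6 + 52518.7 ≈ 72082 km.

72082 km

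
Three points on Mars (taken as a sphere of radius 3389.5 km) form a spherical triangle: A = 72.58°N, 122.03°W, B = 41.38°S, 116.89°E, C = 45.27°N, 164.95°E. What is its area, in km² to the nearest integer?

2738574 km²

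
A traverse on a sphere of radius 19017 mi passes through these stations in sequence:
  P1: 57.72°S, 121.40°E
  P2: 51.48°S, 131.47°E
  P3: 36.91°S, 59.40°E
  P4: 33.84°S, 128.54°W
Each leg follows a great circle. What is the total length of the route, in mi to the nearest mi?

56040 mi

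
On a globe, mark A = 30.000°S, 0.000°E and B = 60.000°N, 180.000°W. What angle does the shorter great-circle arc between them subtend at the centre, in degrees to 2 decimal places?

Let φ₁ = -0.5236 rad, φ₂ = 1.0472 rad, and Δλ = -3.1416 rad.
Haversine: a = sin²(Δφ/2) + cos φ₁ cos φ₂ sin²(Δλ/2) = 0.5000 + (0.8660)(0.5000)(1.0000) = 0.93301.
Central angle c = 2·arcsin(√a) = 2.61799 rad.
So the angular separation is 150.00°.

150.00°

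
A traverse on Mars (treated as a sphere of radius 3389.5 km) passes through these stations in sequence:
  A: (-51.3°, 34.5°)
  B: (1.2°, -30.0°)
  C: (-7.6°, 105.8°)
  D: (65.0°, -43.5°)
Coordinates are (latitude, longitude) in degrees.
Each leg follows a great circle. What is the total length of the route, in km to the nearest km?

19495 km

Leg A→B: central angle 1.3153 rad, distance 4458.1 km.
Leg B→C: central angle 2.3649 rad, distance 8015.8 km.
Leg C→D: central angle 2.0715 rad, distance 7021.4 km.
Total: 4458.1 + 8015.8 + 7021.4 ≈ 19495 km.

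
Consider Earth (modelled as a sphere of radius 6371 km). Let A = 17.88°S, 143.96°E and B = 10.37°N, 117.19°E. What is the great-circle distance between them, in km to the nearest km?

4302 km

Let φ₁ = -0.3121 rad, φ₂ = 0.1810 rad, and Δλ = -0.4672 rad.
Haversine: a = sin²(Δφ/2) + cos φ₁ cos φ₂ sin²(Δλ/2) = 0.0596 + (0.9517)(0.9837)(0.0536) = 0.10972.
Central angle c = 2·arcsin(√a) = 0.67524 rad.
Distance = R·c = 6371 × 0.6752 ≈ 4302 km.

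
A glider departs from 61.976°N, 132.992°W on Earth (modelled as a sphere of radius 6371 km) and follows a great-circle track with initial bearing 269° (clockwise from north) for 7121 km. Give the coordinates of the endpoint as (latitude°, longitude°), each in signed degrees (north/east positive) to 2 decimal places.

Angular distance δ = d/R = 7121/6371 = 1.11772 rad; initial bearing θ = 4.6949 rad.
sin φ₂ = sin φ₁ cos δ + cos φ₁ sin δ cos θ = (0.8828)(0.4377) + (0.4698)(0.8991)(-0.0175) = 0.3790, so φ₂ = 22.27°.
Δλ = atan2(sin θ sin δ cos φ₁, cos δ − sin φ₁ sin φ₂) = atan2(-0.4224, 0.1031) = -76.278°.
λ₂ = -132.992° − 76.278° = -209.27° → 150.73° after wrapping to (−180°, 180°].

22.27°, 150.73°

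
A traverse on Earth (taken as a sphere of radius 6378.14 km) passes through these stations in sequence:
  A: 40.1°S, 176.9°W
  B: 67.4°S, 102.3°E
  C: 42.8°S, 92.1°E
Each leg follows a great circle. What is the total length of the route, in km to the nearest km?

8381 km

Leg A→B: central angle 0.8741 rad, distance 5575.4 km.
Leg B→C: central angle 0.4399 rad, distance 2806.0 km.
Total: 5575.4 + 2806.0 ≈ 8381 km.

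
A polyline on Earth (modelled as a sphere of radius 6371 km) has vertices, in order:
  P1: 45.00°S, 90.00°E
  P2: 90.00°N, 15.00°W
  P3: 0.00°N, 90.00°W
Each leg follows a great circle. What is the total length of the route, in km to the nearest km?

Leg P1→P2: central angle 2.3562 rad, distance 15011.3 km.
Leg P2→P3: central angle 1.5708 rad, distance 10007.5 km.
Total: 15011.3 + 10007.5 ≈ 25019 km.

25019 km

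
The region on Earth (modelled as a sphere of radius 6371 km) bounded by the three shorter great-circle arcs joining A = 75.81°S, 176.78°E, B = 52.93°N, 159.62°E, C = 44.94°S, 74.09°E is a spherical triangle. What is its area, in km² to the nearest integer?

70945555 km²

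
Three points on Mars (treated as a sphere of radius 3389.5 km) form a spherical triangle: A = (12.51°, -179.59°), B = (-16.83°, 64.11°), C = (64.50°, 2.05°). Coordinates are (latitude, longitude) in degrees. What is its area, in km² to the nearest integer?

29930966 km²

Side lengths (central angles): a = 1.6391, b = 1.7973, c = 2.0677 rad; semiperimeter s = 2.7521.
By l'Huilier's theorem, tan(E/4) = √[tan(s/2) tan((s−a)/2) tan((s−b)/2) tan((s−c)/2)], giving spherical excess E = 2.6053 rad.
Area = E·R² = 2.6053 × (3389.5)² ≈ 29930966 km².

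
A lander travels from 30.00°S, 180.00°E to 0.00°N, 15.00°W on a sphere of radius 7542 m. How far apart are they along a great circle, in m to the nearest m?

Let φ₁ = -0.5236 rad, φ₂ = 0.0000 rad, and Δλ = 2.8798 rad.
cos c = sin φ₁ sin φ₂ + cos φ₁ cos φ₂ cos Δλ = (-0.5000)(0.0000) + (0.8660)(1.0000)(-0.9659) = -0.83652,
so c = arccos(-0.83652) = 2.56169 rad.
Distance = R·c = 7542 × 2.5617 ≈ 19320 m.

19320 m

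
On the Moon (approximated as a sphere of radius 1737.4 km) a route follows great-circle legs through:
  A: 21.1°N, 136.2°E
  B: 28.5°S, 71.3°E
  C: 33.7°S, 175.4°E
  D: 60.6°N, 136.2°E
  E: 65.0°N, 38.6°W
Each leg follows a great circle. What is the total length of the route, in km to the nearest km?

Leg A→B: central angle 1.3939 rad, distance 2421.7 km.
Leg B→C: central angle 1.4841 rad, distance 2578.4 km.
Leg C→D: central angle 1.7385 rad, distance 3020.4 km.
Leg D→E: central angle 0.9484 rad, distance 1647.8 km.
Total: 2421.7 + 2578.4 + 3020.4 + 1647.8 ≈ 9668 km.

9668 km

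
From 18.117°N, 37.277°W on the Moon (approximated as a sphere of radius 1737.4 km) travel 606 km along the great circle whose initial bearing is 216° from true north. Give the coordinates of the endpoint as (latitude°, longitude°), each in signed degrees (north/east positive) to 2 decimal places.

Angular distance δ = d/R = 606/1737.4 = 0.34880 rad; initial bearing θ = 3.7699 rad.
sin φ₂ = sin φ₁ cos δ + cos φ₁ sin δ cos θ = (0.3110)(0.9398) + (0.9504)(0.3418)(-0.8090) = 0.0294, so φ₂ = 1.69°.
Δλ = atan2(sin θ sin δ cos φ₁, cos δ − sin φ₁ sin φ₂) = atan2(-0.1909, 0.9306) = -11.594°.
λ₂ = -37.277° − 11.594° = -48.87°.

1.69°, -48.87°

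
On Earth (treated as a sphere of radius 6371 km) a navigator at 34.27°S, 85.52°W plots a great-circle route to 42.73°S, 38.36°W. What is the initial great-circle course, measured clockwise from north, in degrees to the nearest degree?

117°

With φ₁ = -0.5981, φ₂ = -0.7458, Δλ = 0.8231 rad, the forward-azimuth formula gives
θ = atan2( sin Δλ cos φ₂ , cos φ₁ sin φ₂ − sin φ₁ cos φ₂ cos Δλ ) = atan2(0.5386, -0.2795) = 117.43°.
So the initial bearing is 117°.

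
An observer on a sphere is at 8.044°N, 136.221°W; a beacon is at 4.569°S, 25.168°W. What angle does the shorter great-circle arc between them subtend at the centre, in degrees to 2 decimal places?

111.45°

With latitudes φ₁ = 8.044°, φ₂ = -4.569° and longitude difference Δλ = 111.053°:
Haversine: a = sin²(Δφ/2) + cos φ₁ cos φ₂ sin²(Δλ/2) = 0.0121 + (0.9902)(0.9968)(0.6796) = 0.68286.
Central angle c = 2·arcsin(√a) = 1.94520 rad.
So the angular separation is 111.45°.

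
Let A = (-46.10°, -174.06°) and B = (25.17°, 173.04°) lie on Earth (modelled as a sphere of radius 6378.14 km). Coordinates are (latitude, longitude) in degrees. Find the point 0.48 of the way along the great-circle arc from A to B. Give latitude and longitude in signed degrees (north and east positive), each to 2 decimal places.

The central angle between A and B is δ = 1.2606 rad.
With f = 0.48, the slerp weights are sin((1−f)δ)/sin δ = 0.6401 and sin(fδ)/sin δ = 0.5973.
Weighted sum of the unit vectors: (0.6401)·(-0.6897,-0.0718,-0.7206) + (0.5973)·(-0.8984,0.1097,0.4253) = (-0.9781, 0.0196, -0.2072).
Converting back: φ = atan2(z, √(x²+y²)) = -11.96°, λ = atan2(y, x) = 178.85°.

-11.96°, 178.85°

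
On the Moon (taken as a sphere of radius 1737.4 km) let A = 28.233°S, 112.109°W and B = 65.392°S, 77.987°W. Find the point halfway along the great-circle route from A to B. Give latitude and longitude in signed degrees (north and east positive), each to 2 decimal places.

-47.93°, -101.32°

The central angle between A and B is δ = 0.7469 rad.
With f = 0.5, the slerp weights are sin((1−f)δ)/sin δ = 0.5370 and sin(fδ)/sin δ = 0.5370.
Weighted sum of the unit vectors: (0.5370)·(-0.3316,-0.8162,-0.4731) + (0.5370)·(0.0867,-0.4073,-0.9092) = (-0.1315, -0.6571, -0.7423).
Converting back: φ = atan2(z, √(x²+y²)) = -47.93°, λ = atan2(y, x) = -101.32°.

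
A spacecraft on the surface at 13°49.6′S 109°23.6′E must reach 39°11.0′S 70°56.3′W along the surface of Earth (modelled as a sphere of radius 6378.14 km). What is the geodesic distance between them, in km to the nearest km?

With latitudes φ₁ = -13.827°, φ₂ = -39.183° and longitude difference Δλ = 179.668°:
Haversine: a = sin²(Δφ/2) + cos φ₁ cos φ₂ sin²(Δλ/2) = 0.0482 + (0.9710)(0.7751)(1.0000) = 0.80083.
Central angle c = 2·arcsin(√a) = 2.21638 rad.
Distance = R·c = 6378.14 × 2.2164 ≈ 14136 km.

14136 km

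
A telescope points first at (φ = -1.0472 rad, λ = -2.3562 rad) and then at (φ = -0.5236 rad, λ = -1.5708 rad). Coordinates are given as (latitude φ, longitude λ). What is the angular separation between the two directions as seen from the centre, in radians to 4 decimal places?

0.7389 rad

In radians: φ₁ = -1.0472, φ₂ = -0.5236, Δλ = 45.000° = 0.7854 rad.
cos c = sin φ₁ sin φ₂ + cos φ₁ cos φ₂ cos Δλ = (-0.8660)(-0.5000) + (0.5000)(0.8660)(0.7071) = 0.73920,
so c = arccos(0.73920) = 0.73892 rad.
So the angular separation is 0.7389 rad.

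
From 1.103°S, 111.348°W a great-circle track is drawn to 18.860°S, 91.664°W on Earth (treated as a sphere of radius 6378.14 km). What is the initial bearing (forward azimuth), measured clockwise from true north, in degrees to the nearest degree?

Δλ = 19.684° = 0.3436 rad.
y = sin Δλ · cos φ₂ = (0.3368)(0.9463) = 0.3187
x = cos φ₁ sin φ₂ − sin φ₁ cos φ₂ cos Δλ = (0.9998)(-0.3233) − (-0.0192)(0.9463)(0.9416) = -0.3060
θ = atan2(y, x) = 133.84°, so the bearing is 134°.

134°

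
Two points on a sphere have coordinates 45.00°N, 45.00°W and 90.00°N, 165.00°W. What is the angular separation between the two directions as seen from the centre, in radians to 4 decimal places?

0.7854 rad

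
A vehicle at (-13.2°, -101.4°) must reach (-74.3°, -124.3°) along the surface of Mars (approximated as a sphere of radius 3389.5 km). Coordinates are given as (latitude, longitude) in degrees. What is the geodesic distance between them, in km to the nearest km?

Let φ₁ = -0.2304 rad, φ₂ = -1.2968 rad, and Δλ = -0.3997 rad.
cos c = sin φ₁ sin φ₂ + cos φ₁ cos φ₂ cos Δλ = (-0.2284)(-0.9627) + (0.9736)(0.2706)(0.9212) = 0.46252,
so c = arccos(0.46252) = 1.08996 rad.
Distance = R·c = 3389.5 × 1.0900 ≈ 3694 km.

3694 km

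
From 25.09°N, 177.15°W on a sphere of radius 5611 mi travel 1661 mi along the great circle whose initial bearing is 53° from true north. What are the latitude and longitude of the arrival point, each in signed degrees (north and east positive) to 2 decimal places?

34.37°, -160.75°

Angular distance δ = d/R = 1661/5611 = 0.29603 rad; initial bearing θ = 0.9250 rad.
sin φ₂ = sin φ₁ cos δ + cos φ₁ sin δ cos θ = (0.4240)(0.9565) + (0.9056)(0.2917)(0.6018) = 0.5646, so φ₂ = 34.37°.
Δλ = atan2(sin θ sin δ cos φ₁, cos δ − sin φ₁ sin φ₂) = atan2(0.2110, 0.7171) = 16.396°.
λ₂ = -177.150° + 16.396° = -160.75°.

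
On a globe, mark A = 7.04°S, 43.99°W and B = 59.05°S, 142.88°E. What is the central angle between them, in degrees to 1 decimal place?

113.7°

In radians: φ₁ = -0.1229, φ₂ = -1.0306, Δλ = -173.130° = -3.0217 rad.
Haversine: a = sin²(Δφ/2) + cos φ₁ cos φ₂ sin²(Δλ/2) = 0.1922 + (0.9925)(0.5143)(0.9964) = 0.70082.
Central angle c = 2·arcsin(√a) = 1.98410 rad.
So the angular separation is 113.7°.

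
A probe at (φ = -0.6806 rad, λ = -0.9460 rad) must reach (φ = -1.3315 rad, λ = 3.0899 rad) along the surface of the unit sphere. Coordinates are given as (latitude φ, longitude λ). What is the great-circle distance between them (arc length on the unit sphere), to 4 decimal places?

1.0518

With latitudes φ₁ = -38.996°, φ₂ = -76.289° and longitude difference Δλ = -128.760°:
cos c = sin φ₁ sin φ₂ + cos φ₁ cos φ₂ cos Δλ = (-0.6293)(-0.9715) + (0.7772)(0.2370)(-0.6261) = 0.49600,
so c = arccos(0.49600) = 1.05181 rad.
On the unit sphere the arc length equals the central angle: 1.0518.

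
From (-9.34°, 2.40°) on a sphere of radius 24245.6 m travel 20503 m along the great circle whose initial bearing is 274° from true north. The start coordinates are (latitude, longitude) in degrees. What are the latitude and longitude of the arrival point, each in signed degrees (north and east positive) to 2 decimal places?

-3.22°, -46.00°

Angular distance δ = d/R = 20503/24245.6 = 0.84564 rad; initial bearing θ = 4.7822 rad.
sin φ₂ = sin φ₁ cos δ + cos φ₁ sin δ cos θ = (-0.1623)(0.6633) + (0.9867)(0.7484)(0.0698) = -0.0561, so φ₂ = -3.22°.
Δλ = atan2(sin θ sin δ cos φ₁, cos δ − sin φ₁ sin φ₂) = atan2(-0.7367, 0.6541) = -48.396°.
λ₂ = 2.400° − 48.396° = -46.00°.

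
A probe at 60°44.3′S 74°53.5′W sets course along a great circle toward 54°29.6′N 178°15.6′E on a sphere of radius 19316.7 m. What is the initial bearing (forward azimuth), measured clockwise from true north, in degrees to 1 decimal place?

Δλ = -106.848° = -1.8649 rad.
y = sin Δλ · cos φ₂ = (-0.9571)(0.5808) = -0.5559
x = cos φ₁ sin φ₂ − sin φ₁ cos φ₂ cos Δλ = (0.4888)(0.8140) − (-0.8724)(0.5808)(-0.2898) = 0.2510
θ = atan2(y, x) = -65.69°; adding 360° gives 294.3°.

294.3°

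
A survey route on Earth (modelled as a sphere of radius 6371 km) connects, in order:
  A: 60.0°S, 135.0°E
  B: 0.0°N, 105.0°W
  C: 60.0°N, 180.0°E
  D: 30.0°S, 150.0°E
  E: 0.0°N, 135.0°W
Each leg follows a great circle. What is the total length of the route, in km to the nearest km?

39743 km

Leg A→B: central angle 1.8235 rad, distance 11617.4 km.
Leg B→C: central angle 1.4410 rad, distance 9180.8 km.
Leg C→D: central angle 1.6288 rad, distance 10377.3 km.
Leg D→E: central angle 1.3447 rad, distance 8567.3 km.
Total: 11617.4 + 9180.8 + 10377.3 + 8567.3 ≈ 39743 km.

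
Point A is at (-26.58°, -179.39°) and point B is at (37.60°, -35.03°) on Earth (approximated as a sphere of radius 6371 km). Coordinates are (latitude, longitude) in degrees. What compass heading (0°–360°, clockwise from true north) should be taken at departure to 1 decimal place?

With φ₁ = -0.4639, φ₂ = 0.6562, Δλ = 2.5196 rad, the forward-azimuth formula gives
θ = atan2( sin Δλ cos φ₂ , cos φ₁ sin φ₂ − sin φ₁ cos φ₂ cos Δλ ) = atan2(0.4617, 0.2576) = 60.84°.
So the initial bearing is 60.8°.

60.8°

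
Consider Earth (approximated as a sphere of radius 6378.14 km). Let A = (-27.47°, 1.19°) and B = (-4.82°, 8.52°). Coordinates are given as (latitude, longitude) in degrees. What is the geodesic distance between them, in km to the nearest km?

2638 km

In radians: φ₁ = -0.4794, φ₂ = -0.0841, Δλ = 7.330° = 0.1279 rad.
cos c = sin φ₁ sin φ₂ + cos φ₁ cos φ₂ cos Δλ = (-0.4613)(-0.0840) + (0.8873)(0.9965)(0.9918) = 0.91565,
so c = arccos(0.91565) = 0.41368 rad.
Distance = R·c = 6378.14 × 0.4137 ≈ 2638 km.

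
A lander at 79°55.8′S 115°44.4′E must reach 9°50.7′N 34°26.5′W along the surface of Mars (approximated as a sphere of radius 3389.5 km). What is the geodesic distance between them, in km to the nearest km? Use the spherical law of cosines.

In radians: φ₁ = -1.3950, φ₂ = 0.1718, Δλ = -150.182° = -2.6212 rad.
cos c = sin φ₁ sin φ₂ + cos φ₁ cos φ₂ cos Δλ = (-0.9846)(0.1710) + (0.1749)(0.9853)(-0.8676) = -0.31782,
so c = arccos(-0.31782) = 1.89422 rad.
Distance = R·c = 3389.5 × 1.8942 ≈ 6420 km.

6420 km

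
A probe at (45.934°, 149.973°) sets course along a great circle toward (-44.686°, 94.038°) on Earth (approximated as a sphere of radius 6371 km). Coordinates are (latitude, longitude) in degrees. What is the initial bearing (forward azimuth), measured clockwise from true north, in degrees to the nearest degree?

217°

Δλ = -55.935° = -0.9762 rad.
y = sin Δλ · cos φ₂ = (-0.8284)(0.7110) = -0.5890
x = cos φ₁ sin φ₂ − sin φ₁ cos φ₂ cos Δλ = (0.6955)(-0.7032) − (0.7185)(0.7110)(0.5601) = -0.7752
θ = atan2(y, x) = -142.77°; adding 360° gives 217°.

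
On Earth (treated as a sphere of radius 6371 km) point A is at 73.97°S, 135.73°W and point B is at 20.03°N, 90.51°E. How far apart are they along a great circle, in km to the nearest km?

13407 km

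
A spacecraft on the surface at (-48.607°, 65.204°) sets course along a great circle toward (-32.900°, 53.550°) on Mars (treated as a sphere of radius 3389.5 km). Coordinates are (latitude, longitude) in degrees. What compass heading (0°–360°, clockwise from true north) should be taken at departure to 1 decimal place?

Δλ = -11.654° = -0.2034 rad.
y = sin Δλ · cos φ₂ = (-0.2020)(0.8396) = -0.1696
x = cos φ₁ sin φ₂ − sin φ₁ cos φ₂ cos Δλ = (0.6612)(-0.5432) − (-0.7502)(0.8396)(0.9794) = 0.2577
θ = atan2(y, x) = -33.35°; adding 360° gives 326.7°.

326.7°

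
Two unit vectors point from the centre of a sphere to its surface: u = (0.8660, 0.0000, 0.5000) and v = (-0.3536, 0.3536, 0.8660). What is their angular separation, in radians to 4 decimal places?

1.4437 rad

u·v = 0.1268; |u| = 1.0000, |v| = 1.0000.
cos θ = (u·v)/(|u||v|) = 0.1268, so θ = 1.4437 rad.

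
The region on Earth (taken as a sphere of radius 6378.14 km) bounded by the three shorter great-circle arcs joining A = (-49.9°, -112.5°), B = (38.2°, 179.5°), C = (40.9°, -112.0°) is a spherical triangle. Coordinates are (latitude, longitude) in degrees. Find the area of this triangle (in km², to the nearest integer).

41090784 km²

Side lengths (central angles): a = 0.8987, b = 1.5848, c = 1.8581 rad; semiperimeter s = 2.1708.
By l'Huilier's theorem, tan(E/4) = √[tan(s/2) tan((s−a)/2) tan((s−b)/2) tan((s−c)/2)], giving spherical excess E = 1.0101 rad.
Area = E·R² = 1.0101 × (6378.14)² ≈ 41090784 km².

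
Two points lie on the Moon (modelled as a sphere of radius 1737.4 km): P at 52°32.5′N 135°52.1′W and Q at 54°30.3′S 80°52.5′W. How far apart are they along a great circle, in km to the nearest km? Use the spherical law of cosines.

3528 km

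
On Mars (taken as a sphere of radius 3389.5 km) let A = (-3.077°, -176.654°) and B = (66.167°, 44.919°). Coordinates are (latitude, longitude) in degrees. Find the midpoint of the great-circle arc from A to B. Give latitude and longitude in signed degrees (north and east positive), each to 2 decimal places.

49.09°, 162.28°

Central angle δ = 1.9294 rad. Interpolating on the sphere with fraction f = 0.5:
P = [sin((1−f)δ)·A + sin(fδ)·B] / sin δ = 0.8777·A + 0.8777·B in Cartesian coordinates,
giving P = (-0.6238, 0.1993, 0.7557), i.e. latitude 49.09°, longitude 162.28°.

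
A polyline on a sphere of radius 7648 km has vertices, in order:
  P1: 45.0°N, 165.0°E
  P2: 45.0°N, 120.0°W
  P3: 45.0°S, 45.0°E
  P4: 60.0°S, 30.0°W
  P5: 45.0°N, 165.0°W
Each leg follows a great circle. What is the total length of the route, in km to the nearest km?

55428 km

Leg P1→P2: central angle 0.8900 rad, distance 6806.7 km.
Leg P2→P3: central angle 2.9567 rad, distance 22613.1 km.
Leg P3→P4: central angle 0.7900 rad, distance 6041.6 km.
Leg P4→P5: central angle 2.6107 rad, distance 19966.9 km.
Total: 6806.7 + 22613.1 + 6041.6 + 19966.9 ≈ 55428 km.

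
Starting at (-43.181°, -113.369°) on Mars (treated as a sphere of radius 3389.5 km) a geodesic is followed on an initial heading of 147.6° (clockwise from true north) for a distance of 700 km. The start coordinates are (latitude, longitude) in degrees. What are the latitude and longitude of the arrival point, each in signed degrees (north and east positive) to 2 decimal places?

Angular distance δ = d/R = 700/3389.5 = 0.20652 rad; initial bearing θ = 2.5761 rad.
sin φ₂ = sin φ₁ cos δ + cos φ₁ sin δ cos θ = (-0.6843)(0.9788) + (0.7292)(0.2051)(-0.8443) = -0.7960, so φ₂ = -52.75°.
Δλ = atan2(sin θ sin δ cos φ₁, cos δ − sin φ₁ sin φ₂) = atan2(0.0801, 0.4340) = 10.459°.
λ₂ = -113.369° + 10.459° = -102.91°.

-52.75°, -102.91°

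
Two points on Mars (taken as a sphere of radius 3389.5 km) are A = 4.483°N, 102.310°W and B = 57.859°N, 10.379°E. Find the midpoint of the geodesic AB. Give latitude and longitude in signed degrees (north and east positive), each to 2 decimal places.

44.80°, -70.51°

Central angle δ = 1.7096 rad. Interpolating on the sphere with fraction f = 0.5:
P = [sin((1−f)δ)·A + sin(fδ)·B] / sin δ = 0.7618·A + 0.7618·B in Cartesian coordinates,
giving P = (0.2367, -0.6690, 0.7046), i.e. latitude 44.80°, longitude -70.51°.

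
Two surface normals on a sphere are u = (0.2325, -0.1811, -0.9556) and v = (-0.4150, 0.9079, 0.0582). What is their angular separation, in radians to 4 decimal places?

1.8929 rad

u·v = -0.3165; |u| = 1.0000, |v| = 0.9999.
cos θ = (u·v)/(|u||v|) = -0.3165, so θ = 1.8929 rad.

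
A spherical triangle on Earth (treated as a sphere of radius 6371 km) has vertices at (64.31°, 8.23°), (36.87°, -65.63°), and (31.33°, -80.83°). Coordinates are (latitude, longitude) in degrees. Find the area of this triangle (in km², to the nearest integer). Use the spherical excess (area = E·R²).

2961540 km²

Side lengths (central angles): a = 0.2396, b = 1.0762, c = 0.8801 rad; semiperimeter s = 1.0980.
By l'Huilier's theorem, tan(E/4) = √[tan(s/2) tan((s−a)/2) tan((s−b)/2) tan((s−c)/2)], giving spherical excess E = 0.0730 rad.
Area = E·R² = 0.0730 × (6371)² ≈ 2961540 km².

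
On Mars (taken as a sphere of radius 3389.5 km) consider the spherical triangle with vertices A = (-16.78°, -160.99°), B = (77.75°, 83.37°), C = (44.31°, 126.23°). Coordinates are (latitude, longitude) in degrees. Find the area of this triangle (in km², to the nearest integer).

7490514 km²

Side lengths (central angles): a = 0.6536, b = 1.5696, c = 1.9498 rad; semiperimeter s = 2.0865.
By l'Huilier's theorem, tan(E/4) = √[tan(s/2) tan((s−a)/2) tan((s−b)/2) tan((s−c)/2)], giving spherical excess E = 0.6520 rad.
Area = E·R² = 0.6520 × (3389.5)² ≈ 7490514 km².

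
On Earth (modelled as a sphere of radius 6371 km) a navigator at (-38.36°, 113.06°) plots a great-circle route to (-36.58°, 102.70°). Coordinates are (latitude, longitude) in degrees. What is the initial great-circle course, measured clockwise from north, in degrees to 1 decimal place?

With φ₁ = -0.6695, φ₂ = -0.6384, Δλ = -0.1808 rad, the forward-azimuth formula gives
θ = atan2( sin Δλ cos φ₂ , cos φ₁ sin φ₂ − sin φ₁ cos φ₂ cos Δλ ) = atan2(-0.1444, 0.0229) = -80.97°.
Adding 360° brings this into [0°, 360°): 279.0°.

279.0°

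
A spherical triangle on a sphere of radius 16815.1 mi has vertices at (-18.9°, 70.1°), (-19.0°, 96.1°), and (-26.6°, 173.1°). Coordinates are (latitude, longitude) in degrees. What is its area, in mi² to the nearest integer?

Side lengths (central angles): a = 1.2282, b = 1.6161, c = 0.4288 rad; semiperimeter s = 1.6365.
By l'Huilier's theorem, tan(E/4) = √[tan(s/2) tan((s−a)/2) tan((s−b)/2) tan((s−c)/2)], giving spherical excess E = 0.1579 rad.
Area = E·R² = 0.1579 × (16815.1)² ≈ 44645675 mi².

44645675 mi²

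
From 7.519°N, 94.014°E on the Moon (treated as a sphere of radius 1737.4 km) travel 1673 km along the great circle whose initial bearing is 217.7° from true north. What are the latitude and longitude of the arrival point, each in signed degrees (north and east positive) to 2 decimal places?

Angular distance δ = d/R = 1673/1737.4 = 0.96293 rad; initial bearing θ = 3.7996 rad.
sin φ₂ = sin φ₁ cos δ + cos φ₁ sin δ cos θ = (0.1309)(0.5711) + (0.9914)(0.8209)(-0.7912) = -0.5692, so φ₂ = -34.69°.
Δλ = atan2(sin θ sin δ cos φ₁, cos δ − sin φ₁ sin φ₂) = atan2(-0.4977, 0.6456) = -37.627°.
λ₂ = 94.014° − 37.627° = 56.39°.

-34.69°, 56.39°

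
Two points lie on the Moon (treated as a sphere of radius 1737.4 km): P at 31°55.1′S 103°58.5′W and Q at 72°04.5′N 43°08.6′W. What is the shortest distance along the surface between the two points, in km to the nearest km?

3398 km

In radians: φ₁ = -0.5571, φ₂ = 1.2579, Δλ = 60.832° = 1.0617 rad.
cos c = sin φ₁ sin φ₂ + cos φ₁ cos φ₂ cos Δλ = (-0.5287)(0.9515) + (0.8488)(0.3078)(0.4874) = -0.37573,
so c = arccos(-0.37573) = 1.95598 rad.
Distance = R·c = 1737.4 × 1.9560 ≈ 3398 km.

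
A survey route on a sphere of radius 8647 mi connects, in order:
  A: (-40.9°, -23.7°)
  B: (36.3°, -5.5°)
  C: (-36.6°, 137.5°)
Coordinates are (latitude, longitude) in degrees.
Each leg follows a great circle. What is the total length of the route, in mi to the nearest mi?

Leg A→B: central angle 1.3785 rad, distance 11920.2 mi.
Leg B→C: central angle 2.6254 rad, distance 22701.8 mi.
Total: 11920.2 + 22701.8 ≈ 34622 mi.

34622 mi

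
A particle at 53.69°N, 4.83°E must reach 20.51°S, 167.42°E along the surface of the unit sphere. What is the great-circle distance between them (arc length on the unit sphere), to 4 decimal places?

With latitudes φ₁ = 53.690°, φ₂ = -20.510° and longitude difference Δλ = 162.590°:
cos c = sin φ₁ sin φ₂ + cos φ₁ cos φ₂ cos Δλ = (0.8058)(-0.3504) + (0.5922)(0.9366)(-0.9542) = -0.81155,
so c = arccos(-0.81155) = 2.51759 rad.
On the unit sphere the arc length equals the central angle: 2.5176.

2.5176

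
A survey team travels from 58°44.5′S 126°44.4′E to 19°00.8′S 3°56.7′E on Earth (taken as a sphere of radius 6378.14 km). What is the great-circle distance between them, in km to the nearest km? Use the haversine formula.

With latitudes φ₁ = -58.742°, φ₂ = -19.013° and longitude difference Δλ = -122.795°:
Haversine: a = sin²(Δφ/2) + cos φ₁ cos φ₂ sin²(Δλ/2) = 0.1155 + (0.5189)(0.9454)(0.7708) = 0.49361.
Central angle c = 2·arcsin(√a) = 1.55802 rad.
Distance = R·c = 6378.14 × 1.5580 ≈ 9937 km.

9937 km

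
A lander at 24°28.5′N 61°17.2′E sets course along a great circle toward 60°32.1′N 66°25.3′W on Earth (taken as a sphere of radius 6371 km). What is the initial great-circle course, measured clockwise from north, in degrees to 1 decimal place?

337.0°

With φ₁ = 0.4272, φ₂ = 1.0565, Δλ = -2.2289 rad, the forward-azimuth formula gives
θ = atan2( sin Δλ cos φ₂ , cos φ₁ sin φ₂ − sin φ₁ cos φ₂ cos Δλ ) = atan2(-0.3892, 0.9171) = -22.99°.
Adding 360° brings this into [0°, 360°): 337.0°.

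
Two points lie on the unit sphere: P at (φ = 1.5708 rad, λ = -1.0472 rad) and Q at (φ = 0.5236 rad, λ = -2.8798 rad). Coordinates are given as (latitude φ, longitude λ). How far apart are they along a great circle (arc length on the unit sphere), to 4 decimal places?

1.0472

With latitudes φ₁ = 90.000°, φ₂ = 30.000° and longitude difference Δλ = -105.000°:
cos c = sin φ₁ sin φ₂ + cos φ₁ cos φ₂ cos Δλ = (1.0000)(0.5000) + (-0.0000)(0.8660)(-0.2588) = 0.50000,
so c = arccos(0.50000) = 1.04720 rad.
On the unit sphere the arc length equals the central angle: 1.0472.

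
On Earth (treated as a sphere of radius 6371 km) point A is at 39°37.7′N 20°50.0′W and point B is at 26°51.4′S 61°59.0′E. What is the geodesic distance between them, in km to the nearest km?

In radians: φ₁ = 0.6916, φ₂ = -0.4687, Δλ = 82.817° = 1.4454 rad.
cos c = sin φ₁ sin φ₂ + cos φ₁ cos φ₂ cos Δλ = (0.6378)(-0.4518) + (0.7702)(0.8921)(0.1250) = -0.20221,
so c = arccos(-0.20221) = 1.77441 rad.
Distance = R·c = 6371 × 1.7744 ≈ 11305 km.

11305 km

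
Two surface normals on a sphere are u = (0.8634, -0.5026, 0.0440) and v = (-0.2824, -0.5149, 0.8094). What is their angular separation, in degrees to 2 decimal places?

u·v = 0.0506; |u| = 1.0000, |v| = 1.0000.
cos θ = (u·v)/(|u||v|) = 0.0506, so θ = 87.10°.

87.10°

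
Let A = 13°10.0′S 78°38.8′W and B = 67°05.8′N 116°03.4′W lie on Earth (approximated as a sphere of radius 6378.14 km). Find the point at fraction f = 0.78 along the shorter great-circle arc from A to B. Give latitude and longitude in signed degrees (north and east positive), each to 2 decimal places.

50.60°, -98.65°

The central angle between A and B is δ = 1.4795 rad.
With f = 0.78, the slerp weights are sin((1−f)δ)/sin δ = 0.3211 and sin(fδ)/sin δ = 0.9182.
Weighted sum of the unit vectors: (0.3211)·(0.1917,-0.9547,-0.2278) + (0.9182)·(-0.1710,-0.3496,0.9212) = (-0.0954, -0.6276, 0.7727).
Converting back: φ = atan2(z, √(x²+y²)) = 50.60°, λ = atan2(y, x) = -98.65°.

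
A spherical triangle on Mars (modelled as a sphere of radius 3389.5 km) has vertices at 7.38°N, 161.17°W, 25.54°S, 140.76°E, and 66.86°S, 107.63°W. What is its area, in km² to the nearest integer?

10419005 km²

Side lengths (central angles): a = 1.3017, b = 1.4571, c = 1.1397 rad; semiperimeter s = 1.9492.
By l'Huilier's theorem, tan(E/4) = √[tan(s/2) tan((s−a)/2) tan((s−b)/2) tan((s−c)/2)], giving spherical excess E = 0.9069 rad.
Area = E·R² = 0.9069 × (3389.5)² ≈ 10419005 km².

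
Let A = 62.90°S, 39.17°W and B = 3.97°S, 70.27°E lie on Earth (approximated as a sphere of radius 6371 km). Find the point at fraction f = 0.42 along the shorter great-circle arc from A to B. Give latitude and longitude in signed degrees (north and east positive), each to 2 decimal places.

Central angle δ = 1.6605 rad. Interpolating on the sphere with fraction f = 0.42:
P = [sin((1−f)δ)·A + sin(fδ)·B] / sin δ = 0.8243·A + 0.6448·B in Cartesian coordinates,
giving P = (0.5083, 0.3684, -0.7784), i.e. latitude -51.12°, longitude 35.93°.

-51.12°, 35.93°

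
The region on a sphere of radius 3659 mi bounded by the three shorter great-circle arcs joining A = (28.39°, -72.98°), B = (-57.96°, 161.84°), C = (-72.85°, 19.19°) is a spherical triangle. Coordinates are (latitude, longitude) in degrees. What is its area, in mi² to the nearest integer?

Side lengths (central angles): a = 0.8153, b = 2.0535, c = 2.3076 rad; semiperimeter s = 2.5882.
By l'Huilier's theorem, tan(E/4) = √[tan(s/2) tan((s−a)/2) tan((s−b)/2) tan((s−c)/2)], giving spherical excess E = 1.5516 rad.
Area = E·R² = 1.5516 × (3659)² ≈ 20773819 mi².

20773819 mi²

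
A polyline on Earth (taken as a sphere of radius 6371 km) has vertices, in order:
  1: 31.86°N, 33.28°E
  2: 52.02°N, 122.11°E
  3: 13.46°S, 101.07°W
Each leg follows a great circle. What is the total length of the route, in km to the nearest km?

Leg 1→2: central angle 1.1299 rad, distance 7198.7 km.
Leg 2→3: central angle 2.2394 rad, distance 14267.2 km.
Total: 7198.7 + 14267.2 ≈ 21466 km.

21466 km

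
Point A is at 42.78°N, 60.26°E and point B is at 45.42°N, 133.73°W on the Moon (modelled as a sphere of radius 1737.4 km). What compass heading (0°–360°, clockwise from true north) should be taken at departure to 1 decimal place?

9.8°

Δλ = 166.010° = 2.8974 rad.
y = sin Δλ · cos φ₂ = (0.2418)(0.7019) = 0.1697
x = cos φ₁ sin φ₂ − sin φ₁ cos φ₂ cos Δλ = (0.7340)(0.7123) − (0.6792)(0.7019)(-0.9703) = 0.9854
θ = atan2(y, x) = 9.77°, so the bearing is 9.8°.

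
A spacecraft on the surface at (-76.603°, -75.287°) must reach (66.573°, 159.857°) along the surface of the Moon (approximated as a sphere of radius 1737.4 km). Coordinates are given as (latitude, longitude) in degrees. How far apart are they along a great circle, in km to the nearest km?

4881 km

In radians: φ₁ = -1.3370, φ₂ = 1.1619, Δλ = -124.856° = -2.1791 rad.
Haversine: a = sin²(Δφ/2) + cos φ₁ cos φ₂ sin²(Δλ/2) = 0.9002 + (0.2317)(0.3976)(0.7858) = 0.97262.
Central angle c = 2·arcsin(√a) = 2.80914 rad.
Distance = R·c = 1737.4 × 2.8091 ≈ 4881 km.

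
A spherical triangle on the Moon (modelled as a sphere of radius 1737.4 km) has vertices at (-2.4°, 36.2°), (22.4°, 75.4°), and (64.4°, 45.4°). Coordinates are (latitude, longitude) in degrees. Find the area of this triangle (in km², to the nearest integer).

1093167 km²

Side lengths (central angles): a = 0.8098, b = 1.1719, c = 0.7956 rad; semiperimeter s = 1.3886.
By l'Huilier's theorem, tan(E/4) = √[tan(s/2) tan((s−a)/2) tan((s−b)/2) tan((s−c)/2)], giving spherical excess E = 0.3621 rad.
Area = E·R² = 0.3621 × (1737.4)² ≈ 1093167 km².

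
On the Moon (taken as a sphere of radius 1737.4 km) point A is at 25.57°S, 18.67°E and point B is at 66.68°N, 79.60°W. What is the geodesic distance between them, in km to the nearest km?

3536 km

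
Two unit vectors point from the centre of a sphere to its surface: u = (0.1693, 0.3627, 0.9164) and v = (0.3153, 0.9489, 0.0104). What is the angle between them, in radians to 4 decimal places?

u·v = 0.4071; |u| = 1.0000, |v| = 1.0000.
cos θ = (u·v)/(|u||v|) = 0.4071, so θ = 1.1515 rad.

1.1515 rad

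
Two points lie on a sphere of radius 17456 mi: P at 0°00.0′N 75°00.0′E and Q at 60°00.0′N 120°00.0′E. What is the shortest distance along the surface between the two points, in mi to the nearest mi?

21112 mi

With latitudes φ₁ = 0.000°, φ₂ = 60.000° and longitude difference Δλ = 45.000°:
Haversine: a = sin²(Δφ/2) + cos φ₁ cos φ₂ sin²(Δλ/2) = 0.2500 + (1.0000)(0.5000)(0.1464) = 0.32322.
Central angle c = 2·arcsin(√a) = 1.20943 rad.
Distance = R·c = 17456 × 1.2094 ≈ 21112 mi.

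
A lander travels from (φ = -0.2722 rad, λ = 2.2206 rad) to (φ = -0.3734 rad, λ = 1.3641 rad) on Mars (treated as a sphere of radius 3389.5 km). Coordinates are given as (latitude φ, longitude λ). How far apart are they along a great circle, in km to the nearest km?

With latitudes φ₁ = -15.596°, φ₂ = -21.394° and longitude difference Δλ = -49.074°:
cos c = sin φ₁ sin φ₂ + cos φ₁ cos φ₂ cos Δλ = (-0.2689)(-0.3648) + (0.9632)(0.9311)(0.6551) = 0.68556,
so c = arccos(0.68556) = 0.81542 rad.
Distance = R·c = 3389.5 × 0.8154 ≈ 2764 km.

2764 km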